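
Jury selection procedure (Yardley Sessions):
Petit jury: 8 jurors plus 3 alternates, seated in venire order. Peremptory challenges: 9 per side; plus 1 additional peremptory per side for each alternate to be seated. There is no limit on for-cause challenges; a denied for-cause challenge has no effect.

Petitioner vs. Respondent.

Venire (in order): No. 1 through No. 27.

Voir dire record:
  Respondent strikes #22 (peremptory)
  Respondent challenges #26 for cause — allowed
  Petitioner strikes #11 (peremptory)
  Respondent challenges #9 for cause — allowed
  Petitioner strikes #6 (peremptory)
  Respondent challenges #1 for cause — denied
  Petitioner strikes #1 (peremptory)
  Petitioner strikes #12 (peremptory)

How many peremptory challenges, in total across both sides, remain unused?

Petitioner allotment: 9 base + 1 × 3 alternates = 12. Respondent allotment: 9 base + 1 × 3 alternates = 12.
Petitioner peremptories used: #11, #6, #1, #12 — 4.
Respondent peremptories used: #22 — 1 (for-cause on #26, #9, #1 don't count).
Remaining: (12 − 4) + (12 − 1) = 19.

19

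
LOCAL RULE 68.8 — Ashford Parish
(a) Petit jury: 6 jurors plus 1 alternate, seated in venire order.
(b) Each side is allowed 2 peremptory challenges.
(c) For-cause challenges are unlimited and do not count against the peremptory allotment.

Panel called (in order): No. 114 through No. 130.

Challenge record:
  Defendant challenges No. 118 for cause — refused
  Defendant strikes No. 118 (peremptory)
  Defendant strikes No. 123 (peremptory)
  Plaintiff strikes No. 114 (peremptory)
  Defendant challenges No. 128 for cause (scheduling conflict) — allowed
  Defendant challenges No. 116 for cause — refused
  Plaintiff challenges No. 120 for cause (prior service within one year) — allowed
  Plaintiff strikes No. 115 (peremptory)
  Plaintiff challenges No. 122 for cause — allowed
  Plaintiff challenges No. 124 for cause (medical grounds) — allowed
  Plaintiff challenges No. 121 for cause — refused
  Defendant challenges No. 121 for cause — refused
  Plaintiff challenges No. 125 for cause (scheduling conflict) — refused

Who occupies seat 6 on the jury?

126

Removed: #114, #115, #118, #120, #122, #123, #124, #128. (#116, #121, #125 stay — for-cause denied.)
Seating in order: seats 1–6 → #116, #117, #119, #121, #125, #126; alternates → #127.
So seat 6 is #126.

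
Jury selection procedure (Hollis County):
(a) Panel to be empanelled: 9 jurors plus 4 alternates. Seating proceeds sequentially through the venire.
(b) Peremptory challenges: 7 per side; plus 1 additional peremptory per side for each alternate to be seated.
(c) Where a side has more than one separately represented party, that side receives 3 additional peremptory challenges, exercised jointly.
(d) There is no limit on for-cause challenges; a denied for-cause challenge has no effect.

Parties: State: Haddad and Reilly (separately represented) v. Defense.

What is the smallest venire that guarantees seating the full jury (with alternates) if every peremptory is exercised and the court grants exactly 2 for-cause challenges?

Seats to fill: 9 + 4 alternates = 13.
Peremptories — State: 7 + 1×4 + 3 = 14; Defense: 7 + 1×4 = 11; total 25.
For-cause removals: 2.
Minimum venire: 13 + 25 + 2 = 40.

40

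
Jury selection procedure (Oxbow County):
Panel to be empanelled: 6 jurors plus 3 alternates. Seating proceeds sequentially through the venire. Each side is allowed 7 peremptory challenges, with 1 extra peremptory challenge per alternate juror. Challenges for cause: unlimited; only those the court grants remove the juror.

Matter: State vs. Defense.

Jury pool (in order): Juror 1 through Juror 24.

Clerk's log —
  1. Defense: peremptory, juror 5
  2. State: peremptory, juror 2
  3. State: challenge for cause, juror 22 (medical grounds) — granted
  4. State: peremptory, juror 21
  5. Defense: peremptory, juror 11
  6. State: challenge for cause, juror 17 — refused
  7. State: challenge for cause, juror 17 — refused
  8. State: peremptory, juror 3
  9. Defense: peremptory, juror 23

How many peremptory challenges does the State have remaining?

7

State allotment: 7 base + 1 × 3 alternates = 10.
State peremptories used: #2, #21, #3 — 3 (for-cause on #22, #17, #17 don't count).
Remaining: 10 − 3 = 7.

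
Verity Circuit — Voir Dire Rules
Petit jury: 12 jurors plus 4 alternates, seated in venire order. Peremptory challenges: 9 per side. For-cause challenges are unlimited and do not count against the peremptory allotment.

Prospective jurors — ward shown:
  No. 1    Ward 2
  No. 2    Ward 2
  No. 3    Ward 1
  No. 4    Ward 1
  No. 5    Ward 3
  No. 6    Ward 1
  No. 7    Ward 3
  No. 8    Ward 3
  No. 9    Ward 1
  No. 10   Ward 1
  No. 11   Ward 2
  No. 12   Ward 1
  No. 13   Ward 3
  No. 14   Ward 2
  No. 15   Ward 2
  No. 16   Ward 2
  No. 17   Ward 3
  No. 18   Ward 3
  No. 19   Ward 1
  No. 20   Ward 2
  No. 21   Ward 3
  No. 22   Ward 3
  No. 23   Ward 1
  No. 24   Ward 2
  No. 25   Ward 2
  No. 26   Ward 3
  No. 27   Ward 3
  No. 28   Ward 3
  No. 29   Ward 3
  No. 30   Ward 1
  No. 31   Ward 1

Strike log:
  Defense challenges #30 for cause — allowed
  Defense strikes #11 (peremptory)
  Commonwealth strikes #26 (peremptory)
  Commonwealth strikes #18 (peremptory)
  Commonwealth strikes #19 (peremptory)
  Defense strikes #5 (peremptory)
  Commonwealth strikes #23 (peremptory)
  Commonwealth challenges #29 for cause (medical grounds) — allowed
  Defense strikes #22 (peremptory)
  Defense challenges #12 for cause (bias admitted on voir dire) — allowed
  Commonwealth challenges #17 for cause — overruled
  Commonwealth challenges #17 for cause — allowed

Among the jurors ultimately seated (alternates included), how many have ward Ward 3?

Removed: #5, #11, #12, #17, #18, #19, #22, #23, #26, #29, #30.
Seated (16 incl. alternates): #1, #2, #3, #4, #6, #7, #8, #9, #10, #13, #14, #15, #16, #20, #21, #24.
Of those, in Ward 3: #7, #8, #13, #21 → 4.

4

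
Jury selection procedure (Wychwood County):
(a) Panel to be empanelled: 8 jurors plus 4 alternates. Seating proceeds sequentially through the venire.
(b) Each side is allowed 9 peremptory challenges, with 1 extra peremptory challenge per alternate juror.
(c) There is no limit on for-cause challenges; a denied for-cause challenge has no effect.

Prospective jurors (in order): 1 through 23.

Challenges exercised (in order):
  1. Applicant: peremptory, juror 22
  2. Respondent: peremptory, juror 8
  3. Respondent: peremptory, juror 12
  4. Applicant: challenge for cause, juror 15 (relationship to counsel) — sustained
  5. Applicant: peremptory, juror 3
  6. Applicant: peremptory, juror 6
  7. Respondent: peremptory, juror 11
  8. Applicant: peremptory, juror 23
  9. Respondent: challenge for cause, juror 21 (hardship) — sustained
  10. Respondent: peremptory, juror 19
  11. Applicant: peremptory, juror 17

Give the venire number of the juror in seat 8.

Removed: #3, #6, #8, #11, #12, #15, #17, #19, #21, #22, #23.
Seating in order: seats 1–8 → #1, #2, #4, #5, #7, #9, #10, #13; alternates → #14, #16, #18, #20.
So seat 8 is #13.

13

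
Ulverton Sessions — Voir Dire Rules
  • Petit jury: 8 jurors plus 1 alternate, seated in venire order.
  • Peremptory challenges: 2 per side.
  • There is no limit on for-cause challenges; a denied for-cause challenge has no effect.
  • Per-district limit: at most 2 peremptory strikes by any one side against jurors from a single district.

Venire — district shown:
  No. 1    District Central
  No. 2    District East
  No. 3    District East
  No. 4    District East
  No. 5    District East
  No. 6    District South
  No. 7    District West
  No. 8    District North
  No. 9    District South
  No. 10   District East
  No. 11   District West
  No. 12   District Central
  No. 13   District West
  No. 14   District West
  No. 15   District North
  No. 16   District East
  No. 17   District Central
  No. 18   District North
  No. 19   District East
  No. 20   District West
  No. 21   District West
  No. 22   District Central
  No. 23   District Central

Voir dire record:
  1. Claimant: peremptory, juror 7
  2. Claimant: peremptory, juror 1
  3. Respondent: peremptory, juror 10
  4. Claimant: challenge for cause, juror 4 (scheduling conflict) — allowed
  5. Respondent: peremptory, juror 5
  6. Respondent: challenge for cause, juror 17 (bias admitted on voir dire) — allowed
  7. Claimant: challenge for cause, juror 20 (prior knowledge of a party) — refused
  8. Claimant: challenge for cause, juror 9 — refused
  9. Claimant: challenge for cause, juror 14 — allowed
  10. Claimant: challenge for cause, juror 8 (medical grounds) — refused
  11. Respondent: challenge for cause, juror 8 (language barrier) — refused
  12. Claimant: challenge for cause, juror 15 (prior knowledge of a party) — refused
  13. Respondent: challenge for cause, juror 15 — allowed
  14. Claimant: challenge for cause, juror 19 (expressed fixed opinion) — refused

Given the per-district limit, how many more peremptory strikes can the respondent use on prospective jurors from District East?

0

Respondent peremptories so far: #10, #5 — 2 of 2 used, 0 left overall.
Against District East: #10, #5 — 2 used; per-district cap 2 leaves 0.
Binding limit: min(0, 0) = 0.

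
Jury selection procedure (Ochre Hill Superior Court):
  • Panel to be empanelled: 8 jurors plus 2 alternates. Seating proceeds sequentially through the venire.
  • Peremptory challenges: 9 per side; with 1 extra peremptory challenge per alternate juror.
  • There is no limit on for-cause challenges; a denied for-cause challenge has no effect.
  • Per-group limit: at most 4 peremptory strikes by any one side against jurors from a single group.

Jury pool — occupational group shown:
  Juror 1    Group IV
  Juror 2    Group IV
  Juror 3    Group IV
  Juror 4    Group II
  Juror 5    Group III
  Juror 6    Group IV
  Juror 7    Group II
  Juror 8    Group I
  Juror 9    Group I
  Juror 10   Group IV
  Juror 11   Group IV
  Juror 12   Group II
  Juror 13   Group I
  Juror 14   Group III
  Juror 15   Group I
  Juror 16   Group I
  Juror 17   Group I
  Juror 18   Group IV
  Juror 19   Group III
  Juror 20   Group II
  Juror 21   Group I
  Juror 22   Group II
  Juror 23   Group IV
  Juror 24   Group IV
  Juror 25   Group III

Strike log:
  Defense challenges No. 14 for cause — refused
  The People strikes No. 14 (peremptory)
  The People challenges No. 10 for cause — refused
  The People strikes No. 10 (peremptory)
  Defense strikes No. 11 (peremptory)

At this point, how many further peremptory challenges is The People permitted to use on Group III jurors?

The People peremptories so far: #14, #10 — 2 of 11 used, 9 left overall.
Against Group III: #14 — 1 used; per-group cap 4 leaves 3.
Binding limit: min(9, 3) = 3.

3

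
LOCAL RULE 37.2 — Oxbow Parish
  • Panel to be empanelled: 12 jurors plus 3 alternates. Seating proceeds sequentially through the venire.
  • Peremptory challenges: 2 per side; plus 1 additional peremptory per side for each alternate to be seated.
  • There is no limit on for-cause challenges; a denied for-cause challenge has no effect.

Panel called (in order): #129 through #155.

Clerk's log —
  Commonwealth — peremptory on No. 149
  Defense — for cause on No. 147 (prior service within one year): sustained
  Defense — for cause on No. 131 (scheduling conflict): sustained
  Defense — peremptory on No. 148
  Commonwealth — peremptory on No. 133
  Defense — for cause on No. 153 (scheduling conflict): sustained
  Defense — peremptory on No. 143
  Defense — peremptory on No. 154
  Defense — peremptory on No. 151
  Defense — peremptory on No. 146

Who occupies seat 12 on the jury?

142

Removed: #131, #133, #143, #146, #147, #148, #149, #151, #153, #154.
Filling seats in venire order through position 12: #129, #130, #132, #134, #135, #136, #137, #138, #139, #140, #141, #142.
So seat 12 is #142.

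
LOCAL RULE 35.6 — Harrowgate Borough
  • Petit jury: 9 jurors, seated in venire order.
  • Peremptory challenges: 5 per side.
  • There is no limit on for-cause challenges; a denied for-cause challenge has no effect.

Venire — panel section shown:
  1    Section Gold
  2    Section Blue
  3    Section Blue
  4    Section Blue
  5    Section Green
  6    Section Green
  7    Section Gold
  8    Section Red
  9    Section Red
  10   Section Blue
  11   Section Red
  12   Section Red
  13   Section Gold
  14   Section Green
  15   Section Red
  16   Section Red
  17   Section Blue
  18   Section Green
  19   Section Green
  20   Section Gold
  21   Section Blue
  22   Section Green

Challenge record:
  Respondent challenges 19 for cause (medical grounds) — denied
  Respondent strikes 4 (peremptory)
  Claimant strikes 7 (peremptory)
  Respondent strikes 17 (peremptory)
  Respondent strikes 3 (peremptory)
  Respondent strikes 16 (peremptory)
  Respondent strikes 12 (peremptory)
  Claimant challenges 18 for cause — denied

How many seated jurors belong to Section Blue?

Removed: #3, #4, #7, #12, #16, #17.
Seated jurors 1–9: #1, #2, #5, #6, #8, #9, #10, #11, #13.
Of those, in Section Blue: #2, #10 → 2.

2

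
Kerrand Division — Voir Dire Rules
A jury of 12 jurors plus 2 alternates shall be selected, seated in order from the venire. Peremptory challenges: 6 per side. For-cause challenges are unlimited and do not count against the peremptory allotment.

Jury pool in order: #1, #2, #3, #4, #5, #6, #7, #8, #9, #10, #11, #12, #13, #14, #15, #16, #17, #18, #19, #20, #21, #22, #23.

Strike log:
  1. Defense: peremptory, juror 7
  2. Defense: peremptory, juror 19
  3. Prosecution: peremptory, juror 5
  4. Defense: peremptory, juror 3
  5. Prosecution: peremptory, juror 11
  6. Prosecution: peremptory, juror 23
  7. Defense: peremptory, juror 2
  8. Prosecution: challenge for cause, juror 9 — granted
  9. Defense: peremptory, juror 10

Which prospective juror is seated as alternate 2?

Removed: #2, #3, #5, #7, #9, #10, #11, #19, #23.
Seating in order: seats 1–12 → #1, #4, #6, #8, #12, #13, #14, #15, #16, #17, #18, #20; alternates → #21, #22.
So alternate 2 is #22.

22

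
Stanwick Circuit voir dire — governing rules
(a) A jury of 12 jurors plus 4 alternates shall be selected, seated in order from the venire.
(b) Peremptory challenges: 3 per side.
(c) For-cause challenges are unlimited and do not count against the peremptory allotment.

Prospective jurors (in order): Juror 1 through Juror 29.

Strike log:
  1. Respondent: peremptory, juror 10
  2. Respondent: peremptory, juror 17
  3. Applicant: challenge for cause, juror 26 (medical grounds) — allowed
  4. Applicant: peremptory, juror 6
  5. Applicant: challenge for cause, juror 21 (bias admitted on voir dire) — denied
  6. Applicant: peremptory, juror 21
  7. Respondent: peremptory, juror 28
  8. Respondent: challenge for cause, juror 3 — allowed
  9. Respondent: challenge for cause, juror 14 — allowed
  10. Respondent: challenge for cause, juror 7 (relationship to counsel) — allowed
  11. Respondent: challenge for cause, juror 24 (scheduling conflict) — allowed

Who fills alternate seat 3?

22

Removed: #3, #6, #7, #10, #14, #17, #21, #24, #26, #28.
Seating in order: seats 1–12 → #1, #2, #4, #5, #8, #9, #11, #12, #13, #15, #16, #18; alternates → #19, #20, #22, #23.
So alternate 3 is #22.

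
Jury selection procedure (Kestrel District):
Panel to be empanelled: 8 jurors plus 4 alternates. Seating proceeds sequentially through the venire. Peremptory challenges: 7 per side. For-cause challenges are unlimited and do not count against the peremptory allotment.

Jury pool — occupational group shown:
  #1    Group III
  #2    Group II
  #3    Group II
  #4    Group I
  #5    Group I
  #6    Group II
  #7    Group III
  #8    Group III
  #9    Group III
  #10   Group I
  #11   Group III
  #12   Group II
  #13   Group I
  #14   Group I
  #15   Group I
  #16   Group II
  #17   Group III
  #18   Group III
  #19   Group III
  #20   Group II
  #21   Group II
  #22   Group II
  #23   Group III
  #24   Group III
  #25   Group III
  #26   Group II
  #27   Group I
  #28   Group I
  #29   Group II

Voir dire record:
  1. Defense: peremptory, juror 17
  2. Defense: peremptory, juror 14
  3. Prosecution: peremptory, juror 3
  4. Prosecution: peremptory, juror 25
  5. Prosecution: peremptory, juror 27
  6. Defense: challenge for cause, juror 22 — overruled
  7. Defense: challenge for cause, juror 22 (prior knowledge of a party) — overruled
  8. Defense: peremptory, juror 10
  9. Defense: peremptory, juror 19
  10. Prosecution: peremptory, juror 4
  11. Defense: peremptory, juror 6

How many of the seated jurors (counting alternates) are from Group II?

Removed: #3, #4, #6, #10, #14, #17, #19, #25, #27.
Seated (12 incl. alternates): #1, #2, #5, #7, #8, #9, #11, #12, #13, #15, #16, #18.
Of those, in Group II: #2, #12, #16 → 3.

3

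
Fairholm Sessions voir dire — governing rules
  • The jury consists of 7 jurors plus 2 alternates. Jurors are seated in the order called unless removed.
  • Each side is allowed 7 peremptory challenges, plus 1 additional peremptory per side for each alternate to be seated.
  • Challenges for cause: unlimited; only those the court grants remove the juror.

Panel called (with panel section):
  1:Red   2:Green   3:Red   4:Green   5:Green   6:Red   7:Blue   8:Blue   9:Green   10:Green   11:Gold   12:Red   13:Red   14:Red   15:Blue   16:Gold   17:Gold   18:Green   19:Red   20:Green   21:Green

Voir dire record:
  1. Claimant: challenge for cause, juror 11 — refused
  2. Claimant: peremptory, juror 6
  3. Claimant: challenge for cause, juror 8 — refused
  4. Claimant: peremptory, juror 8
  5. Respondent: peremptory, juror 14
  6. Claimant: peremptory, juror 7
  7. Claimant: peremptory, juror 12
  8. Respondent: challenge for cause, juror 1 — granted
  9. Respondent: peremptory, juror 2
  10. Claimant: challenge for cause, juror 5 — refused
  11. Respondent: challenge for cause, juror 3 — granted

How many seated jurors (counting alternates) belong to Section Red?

1

Removed: #1, #2, #3, #6, #7, #8, #12, #14.
Seated (9 incl. alternates): #4, #5, #9, #10, #11, #13, #15, #16, #17.
Of those, in Section Red: #13 → 1.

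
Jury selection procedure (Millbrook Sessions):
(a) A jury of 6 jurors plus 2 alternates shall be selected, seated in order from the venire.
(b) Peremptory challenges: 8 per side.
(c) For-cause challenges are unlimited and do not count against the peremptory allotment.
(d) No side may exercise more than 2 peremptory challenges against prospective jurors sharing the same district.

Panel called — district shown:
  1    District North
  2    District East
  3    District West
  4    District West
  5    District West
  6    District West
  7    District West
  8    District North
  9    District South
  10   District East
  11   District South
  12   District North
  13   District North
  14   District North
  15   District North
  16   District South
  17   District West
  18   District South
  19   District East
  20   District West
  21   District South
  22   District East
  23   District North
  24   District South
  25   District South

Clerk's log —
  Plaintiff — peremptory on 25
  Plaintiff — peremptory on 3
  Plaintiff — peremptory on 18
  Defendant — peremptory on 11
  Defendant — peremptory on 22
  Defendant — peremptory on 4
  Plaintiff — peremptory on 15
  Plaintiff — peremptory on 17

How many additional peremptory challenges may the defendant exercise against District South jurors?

Defendant peremptories so far: #11, #22, #4 — 3 of 8 used, 5 left overall.
Against District South: #11 — 1 used; per-district cap 2 leaves 1.
Binding limit: min(5, 1) = 1.

1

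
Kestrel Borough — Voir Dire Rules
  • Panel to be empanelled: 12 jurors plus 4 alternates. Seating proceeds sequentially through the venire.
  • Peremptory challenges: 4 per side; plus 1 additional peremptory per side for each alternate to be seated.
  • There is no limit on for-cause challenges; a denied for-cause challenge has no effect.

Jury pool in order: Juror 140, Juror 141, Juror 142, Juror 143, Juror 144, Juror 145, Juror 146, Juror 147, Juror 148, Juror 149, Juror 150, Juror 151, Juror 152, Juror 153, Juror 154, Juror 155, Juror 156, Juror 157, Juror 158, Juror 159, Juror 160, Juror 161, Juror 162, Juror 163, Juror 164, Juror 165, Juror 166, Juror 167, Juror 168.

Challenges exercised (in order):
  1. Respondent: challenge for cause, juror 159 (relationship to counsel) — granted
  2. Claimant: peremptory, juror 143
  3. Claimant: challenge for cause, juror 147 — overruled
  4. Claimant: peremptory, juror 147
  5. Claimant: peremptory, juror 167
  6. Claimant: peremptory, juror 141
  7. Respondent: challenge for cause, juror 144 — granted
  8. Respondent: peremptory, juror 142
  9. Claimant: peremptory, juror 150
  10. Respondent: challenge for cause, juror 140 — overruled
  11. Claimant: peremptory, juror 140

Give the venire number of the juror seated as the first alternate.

160

Removed: #140, #141, #142, #143, #144, #147, #150, #159, #167.
Seating in order: seats 1–12 → #145, #146, #148, #149, #151, #152, #153, #154, #155, #156, #157, #158; alternates → #160, #161, #162, #163.
So alternate 1 is #160.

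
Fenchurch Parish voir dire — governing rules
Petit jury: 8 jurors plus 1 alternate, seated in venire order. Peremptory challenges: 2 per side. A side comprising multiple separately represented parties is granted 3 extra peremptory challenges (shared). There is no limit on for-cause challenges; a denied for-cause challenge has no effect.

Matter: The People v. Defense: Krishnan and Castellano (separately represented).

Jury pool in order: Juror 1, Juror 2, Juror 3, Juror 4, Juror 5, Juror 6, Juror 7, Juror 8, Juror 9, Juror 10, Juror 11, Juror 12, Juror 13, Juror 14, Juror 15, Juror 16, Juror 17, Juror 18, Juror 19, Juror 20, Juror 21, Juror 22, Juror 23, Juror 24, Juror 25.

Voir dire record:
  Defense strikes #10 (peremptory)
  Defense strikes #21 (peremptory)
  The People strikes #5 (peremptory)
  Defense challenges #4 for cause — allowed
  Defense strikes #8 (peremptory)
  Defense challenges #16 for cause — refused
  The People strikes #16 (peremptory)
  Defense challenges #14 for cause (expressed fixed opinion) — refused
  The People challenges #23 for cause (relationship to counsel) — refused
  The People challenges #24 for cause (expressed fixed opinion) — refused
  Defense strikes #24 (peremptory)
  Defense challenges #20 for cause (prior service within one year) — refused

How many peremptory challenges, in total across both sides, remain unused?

The People allotment: 2. Defense allotment: 2 base + 3 multi-party = 5.
The People peremptories used: #5, #16 — 2 (for-cause on #23, #24 don't count).
Defense peremptories used: #10, #21, #8, #24 — 4 (for-cause on #4, #16, #14, #20 don't count).
Remaining: (2 − 2) + (5 − 4) = 1.

1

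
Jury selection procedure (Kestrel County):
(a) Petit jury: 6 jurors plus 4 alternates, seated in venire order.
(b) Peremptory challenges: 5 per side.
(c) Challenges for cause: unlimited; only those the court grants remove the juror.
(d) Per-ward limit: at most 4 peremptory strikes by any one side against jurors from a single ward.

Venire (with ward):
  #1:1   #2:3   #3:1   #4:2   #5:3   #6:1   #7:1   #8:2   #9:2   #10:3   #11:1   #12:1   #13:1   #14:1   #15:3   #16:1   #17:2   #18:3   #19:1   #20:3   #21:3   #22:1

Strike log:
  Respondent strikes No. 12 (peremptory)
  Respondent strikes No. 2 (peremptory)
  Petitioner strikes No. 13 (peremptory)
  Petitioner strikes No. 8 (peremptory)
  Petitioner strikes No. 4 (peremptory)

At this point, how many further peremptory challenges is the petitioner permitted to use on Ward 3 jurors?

2

Petitioner peremptories so far: #13, #8, #4 — 3 of 5 used, 2 left overall.
Against Ward 3: none yet — per-ward cap 4 leaves 4.
Binding limit: min(2, 4) = 2.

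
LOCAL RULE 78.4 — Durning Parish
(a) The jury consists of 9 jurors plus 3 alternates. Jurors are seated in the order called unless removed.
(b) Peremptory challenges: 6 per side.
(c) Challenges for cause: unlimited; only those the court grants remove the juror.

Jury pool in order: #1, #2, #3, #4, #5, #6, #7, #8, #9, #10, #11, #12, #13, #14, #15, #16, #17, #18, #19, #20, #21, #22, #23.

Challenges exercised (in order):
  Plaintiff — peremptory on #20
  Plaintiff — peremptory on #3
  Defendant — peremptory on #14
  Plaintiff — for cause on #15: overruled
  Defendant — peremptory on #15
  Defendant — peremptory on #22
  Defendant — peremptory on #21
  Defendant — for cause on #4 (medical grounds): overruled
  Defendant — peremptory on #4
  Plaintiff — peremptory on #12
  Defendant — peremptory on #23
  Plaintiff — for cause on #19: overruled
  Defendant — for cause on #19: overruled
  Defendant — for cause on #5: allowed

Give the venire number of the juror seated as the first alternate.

Removed: #3, #4, #5, #12, #14, #15, #20, #21, #22, #23. (#19 stays — for-cause denied.)
Seating in order: seats 1–9 → #1, #2, #6, #7, #8, #9, #10, #11, #13; alternates → #16, #17, #18.
So alternate 1 is #16.

16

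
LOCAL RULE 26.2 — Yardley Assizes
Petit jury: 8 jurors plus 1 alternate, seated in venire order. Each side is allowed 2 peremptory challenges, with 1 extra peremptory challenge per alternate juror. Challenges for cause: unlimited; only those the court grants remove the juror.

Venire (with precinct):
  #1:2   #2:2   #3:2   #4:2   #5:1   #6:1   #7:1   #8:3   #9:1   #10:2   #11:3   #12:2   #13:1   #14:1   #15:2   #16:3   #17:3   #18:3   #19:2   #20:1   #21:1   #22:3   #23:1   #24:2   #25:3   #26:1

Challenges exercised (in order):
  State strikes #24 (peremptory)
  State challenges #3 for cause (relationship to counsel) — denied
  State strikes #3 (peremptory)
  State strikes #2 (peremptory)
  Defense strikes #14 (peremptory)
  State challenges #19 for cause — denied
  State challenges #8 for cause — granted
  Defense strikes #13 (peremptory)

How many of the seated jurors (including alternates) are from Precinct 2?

Removed: #2, #3, #8, #13, #14, #24.
Seated (9 incl. alternates): #1, #4, #5, #6, #7, #9, #10, #11, #12.
Of those, in Precinct 2: #1, #4, #10, #12 → 4.

4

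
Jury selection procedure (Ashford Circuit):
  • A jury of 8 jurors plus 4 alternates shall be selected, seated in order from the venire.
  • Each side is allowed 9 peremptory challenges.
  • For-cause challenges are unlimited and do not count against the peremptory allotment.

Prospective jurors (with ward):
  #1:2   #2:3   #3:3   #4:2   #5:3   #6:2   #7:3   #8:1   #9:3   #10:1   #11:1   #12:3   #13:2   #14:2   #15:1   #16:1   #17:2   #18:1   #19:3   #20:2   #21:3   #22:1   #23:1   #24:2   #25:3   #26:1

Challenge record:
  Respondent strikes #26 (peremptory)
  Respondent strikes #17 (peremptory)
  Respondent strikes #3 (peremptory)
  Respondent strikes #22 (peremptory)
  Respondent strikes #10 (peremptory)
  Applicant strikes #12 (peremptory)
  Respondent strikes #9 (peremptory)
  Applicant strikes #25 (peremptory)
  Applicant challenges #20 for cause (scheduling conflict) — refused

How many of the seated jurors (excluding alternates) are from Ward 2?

Removed: #3, #9, #10, #12, #17, #22, #25, #26.
Seated jurors 1–8: #1, #2, #4, #5, #6, #7, #8, #11 (alternates #13, #14, #15, #16 not counted).
Of those, in Ward 2: #1, #4, #6 → 3.

3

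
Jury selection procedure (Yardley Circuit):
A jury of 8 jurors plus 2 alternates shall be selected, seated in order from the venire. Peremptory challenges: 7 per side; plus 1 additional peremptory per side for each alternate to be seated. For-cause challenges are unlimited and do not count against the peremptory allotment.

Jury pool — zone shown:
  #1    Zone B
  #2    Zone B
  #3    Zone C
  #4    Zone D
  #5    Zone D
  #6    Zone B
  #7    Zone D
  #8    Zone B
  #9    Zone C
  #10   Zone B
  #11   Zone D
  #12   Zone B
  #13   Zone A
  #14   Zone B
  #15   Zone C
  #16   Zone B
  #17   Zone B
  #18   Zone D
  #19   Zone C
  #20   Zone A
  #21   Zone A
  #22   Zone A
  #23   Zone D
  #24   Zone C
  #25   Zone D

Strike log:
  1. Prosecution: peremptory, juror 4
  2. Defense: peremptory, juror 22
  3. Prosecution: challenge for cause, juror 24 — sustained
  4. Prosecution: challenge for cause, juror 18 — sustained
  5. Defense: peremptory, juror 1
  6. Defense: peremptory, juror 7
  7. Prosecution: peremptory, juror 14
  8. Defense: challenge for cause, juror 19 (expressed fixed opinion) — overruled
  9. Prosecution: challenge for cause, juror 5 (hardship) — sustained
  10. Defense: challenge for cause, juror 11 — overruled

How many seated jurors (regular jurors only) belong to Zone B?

Removed: #1, #4, #5, #7, #14, #18, #22, #24.
Seated jurors 1–8: #2, #3, #6, #8, #9, #10, #11, #12 (alternates #13, #15 not counted).
Of those, in Zone B: #2, #6, #8, #10, #12 → 5.

5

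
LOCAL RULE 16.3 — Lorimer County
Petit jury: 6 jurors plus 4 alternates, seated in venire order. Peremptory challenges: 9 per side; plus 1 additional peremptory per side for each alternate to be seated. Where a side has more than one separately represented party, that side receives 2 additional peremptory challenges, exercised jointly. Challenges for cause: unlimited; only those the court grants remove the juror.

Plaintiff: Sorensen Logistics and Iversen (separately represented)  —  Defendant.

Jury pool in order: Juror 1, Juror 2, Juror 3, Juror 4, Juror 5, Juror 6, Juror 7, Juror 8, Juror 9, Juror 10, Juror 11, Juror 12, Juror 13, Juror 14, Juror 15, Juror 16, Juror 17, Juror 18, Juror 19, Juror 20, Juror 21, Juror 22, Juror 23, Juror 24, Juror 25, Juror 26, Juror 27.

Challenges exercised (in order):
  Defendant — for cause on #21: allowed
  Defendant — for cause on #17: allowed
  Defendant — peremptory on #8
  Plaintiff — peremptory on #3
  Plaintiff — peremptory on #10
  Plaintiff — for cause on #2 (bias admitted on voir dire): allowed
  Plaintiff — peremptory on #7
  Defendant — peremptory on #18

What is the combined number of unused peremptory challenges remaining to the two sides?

Plaintiff allotment: 9 base + 1 × 4 alternates + 2 multi-party = 15. Defendant allotment: 9 base + 1 × 4 alternates = 13.
Plaintiff peremptories used: #3, #10, #7 — 3 (the for-cause on #2 doesn't count).
Defendant peremptories used: #8, #18 — 2 (for-cause on #21, #17 don't count).
Remaining: (15 − 3) + (13 − 2) = 23.

23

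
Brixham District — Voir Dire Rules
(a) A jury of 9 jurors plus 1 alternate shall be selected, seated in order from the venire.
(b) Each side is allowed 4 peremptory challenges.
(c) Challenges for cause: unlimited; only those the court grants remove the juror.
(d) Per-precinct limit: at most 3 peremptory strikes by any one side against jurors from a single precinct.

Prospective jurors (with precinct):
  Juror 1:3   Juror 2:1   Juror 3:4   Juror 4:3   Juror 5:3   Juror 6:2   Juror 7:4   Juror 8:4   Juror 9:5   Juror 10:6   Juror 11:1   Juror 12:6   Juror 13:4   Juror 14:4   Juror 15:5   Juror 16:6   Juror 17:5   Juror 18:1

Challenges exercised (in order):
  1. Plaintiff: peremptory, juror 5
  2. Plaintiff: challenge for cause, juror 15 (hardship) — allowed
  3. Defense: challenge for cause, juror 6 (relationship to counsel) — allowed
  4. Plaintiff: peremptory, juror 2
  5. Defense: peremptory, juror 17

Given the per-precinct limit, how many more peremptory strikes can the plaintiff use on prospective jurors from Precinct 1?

Plaintiff peremptories so far: #5, #2 — 2 of 4 used, 2 left overall.
Against Precinct 1: #2 — 1 used; per-precinct cap 3 leaves 2.
Binding limit: min(2, 2) = 2.

2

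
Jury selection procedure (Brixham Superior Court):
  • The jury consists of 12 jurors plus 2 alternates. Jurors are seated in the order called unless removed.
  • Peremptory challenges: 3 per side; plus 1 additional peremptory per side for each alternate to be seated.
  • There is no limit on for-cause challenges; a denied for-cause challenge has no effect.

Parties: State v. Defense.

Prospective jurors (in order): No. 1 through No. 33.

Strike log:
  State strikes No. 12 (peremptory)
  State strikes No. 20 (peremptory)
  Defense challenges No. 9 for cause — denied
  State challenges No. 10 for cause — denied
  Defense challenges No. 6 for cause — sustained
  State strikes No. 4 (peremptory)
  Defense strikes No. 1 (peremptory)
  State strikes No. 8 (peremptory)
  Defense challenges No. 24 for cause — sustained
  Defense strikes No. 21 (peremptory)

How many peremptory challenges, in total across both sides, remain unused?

4

State allotment: 3 base + 1 × 2 alternates = 5. Defense allotment: 3 base + 1 × 2 alternates = 5.
State peremptories used: #12, #20, #4, #8 — 4 (the for-cause on #10 doesn't count).
Defense peremptories used: #1, #21 — 2 (for-cause on #9, #6, #24 don't count).
Remaining: (5 − 4) + (5 − 2) = 4.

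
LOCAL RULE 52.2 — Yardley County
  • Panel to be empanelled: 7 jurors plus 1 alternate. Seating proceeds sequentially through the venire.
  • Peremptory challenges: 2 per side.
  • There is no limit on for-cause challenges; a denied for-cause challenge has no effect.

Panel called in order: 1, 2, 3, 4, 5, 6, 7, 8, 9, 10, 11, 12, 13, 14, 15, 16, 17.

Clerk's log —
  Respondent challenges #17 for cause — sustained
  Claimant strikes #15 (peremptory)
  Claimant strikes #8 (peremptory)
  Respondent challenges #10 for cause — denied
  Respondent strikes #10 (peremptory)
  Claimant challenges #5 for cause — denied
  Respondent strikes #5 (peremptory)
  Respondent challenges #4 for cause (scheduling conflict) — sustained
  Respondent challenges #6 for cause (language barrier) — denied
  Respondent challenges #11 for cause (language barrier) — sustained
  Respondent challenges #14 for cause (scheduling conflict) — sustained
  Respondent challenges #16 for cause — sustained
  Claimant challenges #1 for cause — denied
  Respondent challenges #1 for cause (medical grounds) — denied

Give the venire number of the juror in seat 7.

Removed: #4, #5, #8, #10, #11, #14, #15, #16, #17. (#1, #6 stay — for-cause denied.)
Filling seats in venire order through position 7: #1, #2, #3, #6, #7, #9, #12.
So seat 7 is #12.

12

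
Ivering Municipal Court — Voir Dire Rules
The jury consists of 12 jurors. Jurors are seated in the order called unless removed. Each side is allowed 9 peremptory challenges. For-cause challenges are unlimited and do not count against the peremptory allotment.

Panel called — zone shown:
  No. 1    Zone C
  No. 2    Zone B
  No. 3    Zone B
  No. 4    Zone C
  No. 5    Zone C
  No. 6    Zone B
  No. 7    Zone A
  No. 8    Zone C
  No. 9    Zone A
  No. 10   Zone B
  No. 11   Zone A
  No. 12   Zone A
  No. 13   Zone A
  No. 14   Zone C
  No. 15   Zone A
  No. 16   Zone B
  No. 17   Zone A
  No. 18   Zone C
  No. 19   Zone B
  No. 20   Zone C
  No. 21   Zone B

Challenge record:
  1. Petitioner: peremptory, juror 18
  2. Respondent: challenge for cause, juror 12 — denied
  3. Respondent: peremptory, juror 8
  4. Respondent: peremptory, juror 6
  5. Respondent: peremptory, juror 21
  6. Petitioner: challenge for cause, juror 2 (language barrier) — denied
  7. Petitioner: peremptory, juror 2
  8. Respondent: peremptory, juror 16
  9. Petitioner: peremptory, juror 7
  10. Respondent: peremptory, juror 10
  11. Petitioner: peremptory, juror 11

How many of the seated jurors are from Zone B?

Removed: #2, #6, #7, #8, #10, #11, #16, #18, #21.
Seated jurors 1–12: #1, #3, #4, #5, #9, #12, #13, #14, #15, #17, #19, #20.
Of those, in Zone B: #3, #19 → 2.

2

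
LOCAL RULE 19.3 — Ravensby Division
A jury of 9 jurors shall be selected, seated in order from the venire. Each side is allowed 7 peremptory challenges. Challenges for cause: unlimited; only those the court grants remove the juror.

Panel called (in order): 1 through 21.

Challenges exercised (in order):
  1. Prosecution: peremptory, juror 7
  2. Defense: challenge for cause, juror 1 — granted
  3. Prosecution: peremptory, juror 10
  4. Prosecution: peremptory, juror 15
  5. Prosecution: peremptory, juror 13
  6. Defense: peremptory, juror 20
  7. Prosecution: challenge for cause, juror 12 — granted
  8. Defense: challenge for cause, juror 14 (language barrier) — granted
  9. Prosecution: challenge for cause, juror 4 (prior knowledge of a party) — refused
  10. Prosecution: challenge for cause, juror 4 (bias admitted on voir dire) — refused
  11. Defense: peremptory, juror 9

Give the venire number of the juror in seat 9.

Removed: #1, #7, #9, #10, #12, #13, #14, #15, #20. (#4 stays — for-cause denied.)
Seating in order: seats 1–9 → #2, #3, #4, #5, #6, #8, #11, #16, #17.
So seat 9 is #17.

17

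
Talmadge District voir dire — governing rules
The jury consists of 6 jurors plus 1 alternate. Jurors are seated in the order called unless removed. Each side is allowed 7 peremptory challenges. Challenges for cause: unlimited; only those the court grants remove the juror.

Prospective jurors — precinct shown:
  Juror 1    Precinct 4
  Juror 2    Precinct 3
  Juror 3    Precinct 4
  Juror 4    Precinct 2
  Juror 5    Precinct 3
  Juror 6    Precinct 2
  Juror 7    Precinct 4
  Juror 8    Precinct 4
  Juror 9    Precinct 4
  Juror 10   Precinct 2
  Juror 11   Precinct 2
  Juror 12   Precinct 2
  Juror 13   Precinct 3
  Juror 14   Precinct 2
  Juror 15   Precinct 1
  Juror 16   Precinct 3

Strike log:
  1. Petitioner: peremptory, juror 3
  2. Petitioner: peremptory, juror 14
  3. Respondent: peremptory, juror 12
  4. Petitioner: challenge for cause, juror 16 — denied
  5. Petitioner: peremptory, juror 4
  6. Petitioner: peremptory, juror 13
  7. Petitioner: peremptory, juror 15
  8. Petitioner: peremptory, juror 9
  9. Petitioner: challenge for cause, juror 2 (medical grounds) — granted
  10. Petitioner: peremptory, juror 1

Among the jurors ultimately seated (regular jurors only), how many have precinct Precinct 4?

2

Removed: #1, #2, #3, #4, #9, #12, #13, #14, #15.
Seated jurors 1–6: #5, #6, #7, #8, #10, #11 (alternates #16 not counted).
Of those, in Precinct 4: #7, #8 → 2.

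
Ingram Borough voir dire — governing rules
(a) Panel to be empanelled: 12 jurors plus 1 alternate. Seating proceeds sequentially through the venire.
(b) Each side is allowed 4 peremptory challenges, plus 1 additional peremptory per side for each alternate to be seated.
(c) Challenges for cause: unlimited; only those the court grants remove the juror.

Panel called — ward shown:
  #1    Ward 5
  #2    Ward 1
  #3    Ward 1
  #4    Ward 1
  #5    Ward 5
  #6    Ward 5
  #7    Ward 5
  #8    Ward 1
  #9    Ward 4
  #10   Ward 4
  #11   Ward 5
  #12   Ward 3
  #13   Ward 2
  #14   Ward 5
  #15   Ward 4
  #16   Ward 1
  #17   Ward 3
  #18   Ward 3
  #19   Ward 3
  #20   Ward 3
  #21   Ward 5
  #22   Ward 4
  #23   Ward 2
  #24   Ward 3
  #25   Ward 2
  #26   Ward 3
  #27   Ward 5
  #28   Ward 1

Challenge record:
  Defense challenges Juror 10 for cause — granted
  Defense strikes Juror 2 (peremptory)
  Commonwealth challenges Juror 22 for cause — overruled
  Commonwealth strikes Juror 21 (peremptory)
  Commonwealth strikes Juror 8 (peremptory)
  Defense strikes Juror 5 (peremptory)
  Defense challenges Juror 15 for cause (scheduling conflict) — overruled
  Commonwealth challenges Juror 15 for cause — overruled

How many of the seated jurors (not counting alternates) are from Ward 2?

1

Removed: #2, #5, #8, #10, #21.
Seated jurors 1–12: #1, #3, #4, #6, #7, #9, #11, #12, #13, #14, #15, #16 (alternates #17 not counted).
Of those, in Ward 2: #13 → 1.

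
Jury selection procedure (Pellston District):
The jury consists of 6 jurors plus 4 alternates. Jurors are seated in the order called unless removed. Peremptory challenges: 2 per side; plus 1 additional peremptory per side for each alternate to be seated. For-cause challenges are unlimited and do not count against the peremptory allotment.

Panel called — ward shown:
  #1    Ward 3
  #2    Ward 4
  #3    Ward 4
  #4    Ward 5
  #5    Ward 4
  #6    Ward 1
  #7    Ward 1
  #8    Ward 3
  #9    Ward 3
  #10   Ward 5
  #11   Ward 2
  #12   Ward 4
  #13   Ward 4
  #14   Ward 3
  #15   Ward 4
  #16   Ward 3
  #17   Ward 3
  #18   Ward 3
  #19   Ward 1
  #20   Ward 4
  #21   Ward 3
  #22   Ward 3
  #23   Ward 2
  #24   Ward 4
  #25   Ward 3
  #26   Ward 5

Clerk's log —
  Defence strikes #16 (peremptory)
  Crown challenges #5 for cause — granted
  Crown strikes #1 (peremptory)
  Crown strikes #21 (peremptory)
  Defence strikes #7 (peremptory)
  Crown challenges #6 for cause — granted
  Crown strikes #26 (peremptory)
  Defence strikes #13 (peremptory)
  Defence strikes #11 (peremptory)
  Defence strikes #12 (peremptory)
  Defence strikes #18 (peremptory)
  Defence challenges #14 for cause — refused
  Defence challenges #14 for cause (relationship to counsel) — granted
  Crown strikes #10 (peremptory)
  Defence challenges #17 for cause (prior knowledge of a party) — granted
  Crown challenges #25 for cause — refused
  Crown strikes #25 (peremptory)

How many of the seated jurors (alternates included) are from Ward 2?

Removed: #1, #5, #6, #7, #10, #11, #12, #13, #14, #16, #17, #18, #21, #25, #26.
Seated (10 incl. alternates): #2, #3, #4, #8, #9, #15, #19, #20, #22, #23.
Of those, in Ward 2: #23 → 1.

1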